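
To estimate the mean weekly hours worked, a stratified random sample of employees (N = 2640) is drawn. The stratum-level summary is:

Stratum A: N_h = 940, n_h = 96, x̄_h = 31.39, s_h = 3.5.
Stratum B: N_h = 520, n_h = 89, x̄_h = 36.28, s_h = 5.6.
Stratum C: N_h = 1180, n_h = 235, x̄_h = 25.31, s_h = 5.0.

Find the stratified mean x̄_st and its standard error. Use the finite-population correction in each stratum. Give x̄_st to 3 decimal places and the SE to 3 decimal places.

x̄_st ≈ 29.636, SE ≈ 0.207

x̄_st = Σ W_h x̄_h = (940·31.39 + 520·36.28 + 1180·25.31)/2640 = 29.63561
V̂(x̄_st) = Σ W_h² (1 − n_h/N_h) s_h²/n_h, with W_h = N_h/N and N = 2640:
  stratum A: (940/2640)²·(1 − 96/940)·3.5²/96 = 0.0145254
  stratum B: (520/2640)²·(1 − 89/520)·5.6²/89 = 0.0113308
  stratum C: (1180/2640)²·(1 − 235/1180)·5.0²/235 = 0.0170207
V̂(x̄_st) = 0.0428769
SE(x̄_st) = √0.0428769 = 0.207067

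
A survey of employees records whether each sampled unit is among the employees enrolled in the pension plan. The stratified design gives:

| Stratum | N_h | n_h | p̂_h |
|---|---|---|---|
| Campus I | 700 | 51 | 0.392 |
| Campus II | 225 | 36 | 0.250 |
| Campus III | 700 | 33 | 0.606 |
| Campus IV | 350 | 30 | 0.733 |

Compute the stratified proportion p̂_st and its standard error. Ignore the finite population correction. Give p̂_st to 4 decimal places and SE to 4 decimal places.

N = 1975; stratum weights W_h = N_h/N.
p̂_st = Σ W_h p̂_h = (700·0.392 + 225·0.250 + 700·0.606 + 350·0.733)/1975 = 0.51210
V̂(p̂_st) = Σ W_h² p̂_h(1−p̂_h)/(n_h−1):
  stratum Campus I: (700/1975)²·0.392·0.608/50 = 0.0005988
  stratum Campus II: (225/1975)²·0.250·0.750/35 = 6.95287e-05
  stratum Campus III: (700/1975)²·0.606·0.394/32 = 0.000937305
  stratum Campus IV: (350/1975)²·0.733·0.267/29 = 0.000211943
V̂(p̂_st) = 0.00181758; SE = √V̂ = 0.042633

p̂_st ≈ 0.5121, SE ≈ 0.0426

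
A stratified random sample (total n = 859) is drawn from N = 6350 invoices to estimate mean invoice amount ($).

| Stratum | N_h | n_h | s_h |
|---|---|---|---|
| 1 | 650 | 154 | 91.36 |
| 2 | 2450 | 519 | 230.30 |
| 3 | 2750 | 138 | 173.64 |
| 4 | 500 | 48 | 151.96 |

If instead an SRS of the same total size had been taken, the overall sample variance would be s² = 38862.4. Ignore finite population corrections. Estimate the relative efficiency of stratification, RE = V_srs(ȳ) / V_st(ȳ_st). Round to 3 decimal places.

V̂(ȳ_st) = Σ W_h² s_h²/n_h, with W_h = N_h/N and N = 6350:
  stratum 1: (650/6350)²·91.36²/154 = 0.567899
  stratum 2: (2450/6350)²·230.30²/519 = 15.2127
  stratum 3: (2750/6350)²·173.64²/138 = 40.9768
  stratum 4: (500/6350)²·151.96²/48 = 2.9827
V_st = 59.7401
V_srs = s²/n = 38862.4/859 = 45.2414
Relative efficiency = V_srs / V_st = 45.2414/59.7401 = 0.7573

RE ≈ 0.757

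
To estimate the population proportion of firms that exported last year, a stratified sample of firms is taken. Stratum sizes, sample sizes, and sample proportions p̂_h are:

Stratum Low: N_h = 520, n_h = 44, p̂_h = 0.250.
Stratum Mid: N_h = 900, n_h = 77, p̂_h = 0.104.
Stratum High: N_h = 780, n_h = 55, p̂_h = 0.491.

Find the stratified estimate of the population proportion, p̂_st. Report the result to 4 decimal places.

p̂_st ≈ 0.2757

N = 2200; stratum weights W_h = N_h/N.
p̂_st = Σ W_h p̂_h = (520·0.250 + 900·0.104 + 780·0.491)/2200 = 0.27572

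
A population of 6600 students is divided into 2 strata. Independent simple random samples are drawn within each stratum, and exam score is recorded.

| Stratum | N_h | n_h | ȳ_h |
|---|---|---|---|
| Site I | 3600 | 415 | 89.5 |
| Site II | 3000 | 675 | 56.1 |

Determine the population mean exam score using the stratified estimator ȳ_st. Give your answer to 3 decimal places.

N = Σ N_h = 6600. Stratum weights W_h = N_h/N.
ȳ_st = (3600·89.5 + 3000·56.1) / 6600 = 74.31818

ȳ_st ≈ 74.318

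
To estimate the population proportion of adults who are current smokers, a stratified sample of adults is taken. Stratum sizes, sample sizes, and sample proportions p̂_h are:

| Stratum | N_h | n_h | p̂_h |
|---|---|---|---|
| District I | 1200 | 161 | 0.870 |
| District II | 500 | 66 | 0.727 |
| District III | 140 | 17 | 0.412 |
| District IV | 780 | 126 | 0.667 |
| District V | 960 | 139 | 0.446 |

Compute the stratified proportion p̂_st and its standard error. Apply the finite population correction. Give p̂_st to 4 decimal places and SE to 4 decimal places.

N = 3580; stratum weights W_h = N_h/N.
p̂_st = Σ W_h p̂_h = (1200·0.870 + 500·0.727 + 140·0.412 + 780·0.667 + 960·0.446)/3580 = 0.67419
V̂(p̂_st) = Σ W_h² (1 − n_h/N_h) p̂_h(1−p̂_h)/(n_h−1):
  stratum District I: (1200/3580)²·(1 − 161/1200)·0.870·0.130/160 = 6.87659e-05
  stratum District II: (500/3580)²·(1 − 66/500)·0.727·0.273/65 = 5.16984e-05
  stratum District III: (140/3580)²·(1 − 17/140)·0.412·0.588/16 = 2.03433e-05
  stratum District IV: (780/3580)²·(1 − 126/780)·0.667·0.333/125 = 7.07239e-05
  stratum District V: (960/3580)²·(1 − 139/960)·0.446·0.554/138 = 0.000110107
V̂(p̂_st) = 0.000321638; SE = √V̂ = 0.0179343

p̂_st ≈ 0.6742, SE ≈ 0.0179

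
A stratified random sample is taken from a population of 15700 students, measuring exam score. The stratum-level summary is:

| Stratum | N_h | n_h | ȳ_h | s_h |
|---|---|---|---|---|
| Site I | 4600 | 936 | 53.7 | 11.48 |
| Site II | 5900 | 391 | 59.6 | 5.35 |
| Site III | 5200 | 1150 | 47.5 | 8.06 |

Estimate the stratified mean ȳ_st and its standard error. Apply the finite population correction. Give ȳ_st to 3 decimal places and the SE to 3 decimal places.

ȳ_st ≈ 53.864, SE ≈ 0.155

ȳ_st = Σ W_h ȳ_h = (4600·53.7 + 5900·59.6 + 5200·47.5)/15700 = 53.86369
V̂(ȳ_st) = Σ W_h² (1 − n_h/N_h) s_h²/n_h, with W_h = N_h/N and N = 15700:
  stratum Site I: (4600/15700)²·(1 − 936/4600)·11.48²/936 = 0.00962769
  stratum Site II: (5900/15700)²·(1 − 391/5900)·5.35²/391 = 0.00965287
  stratum Site III: (5200/15700)²·(1 − 1150/5200)·8.06²/1150 = 0.00482649
V̂(ȳ_st) = 0.024107
SE(ȳ_st) = √0.024107 = 0.155264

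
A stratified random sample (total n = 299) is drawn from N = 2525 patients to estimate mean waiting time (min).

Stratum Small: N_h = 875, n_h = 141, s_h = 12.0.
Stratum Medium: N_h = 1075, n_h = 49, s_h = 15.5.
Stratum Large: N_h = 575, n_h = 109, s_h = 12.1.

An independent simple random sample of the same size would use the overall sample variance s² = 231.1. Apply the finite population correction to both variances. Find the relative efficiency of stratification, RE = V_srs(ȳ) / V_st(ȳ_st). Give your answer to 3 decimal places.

V̂(ȳ_st) = Σ W_h² (1 − n_h/N_h) s_h²/n_h, with W_h = N_h/N and N = 2525:
  stratum Small: (875/2525)²·(1 − 141/875)·12.0²/141 = 0.102879
  stratum Medium: (1075/2525)²·(1 − 49/1075)·15.5²/49 = 0.848204
  stratum Large: (575/2525)²·(1 − 109/575)·12.1²/109 = 0.0564515
V_st = 1.00753
V_srs = (1 − 299/2525)·231.1/299 = 0.681385
Relative efficiency = V_srs / V_st = 0.681385/1.00753 = 0.6763

RE ≈ 0.676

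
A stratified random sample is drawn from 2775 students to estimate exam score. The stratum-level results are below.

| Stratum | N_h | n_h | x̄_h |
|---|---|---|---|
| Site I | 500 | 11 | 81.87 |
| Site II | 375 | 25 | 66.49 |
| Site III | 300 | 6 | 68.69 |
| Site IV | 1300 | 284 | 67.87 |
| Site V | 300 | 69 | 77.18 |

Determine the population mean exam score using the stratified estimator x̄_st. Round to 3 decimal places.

x̄_st ≈ 71.301

N = Σ N_h = 2775. Stratum weights W_h = N_h/N.
x̄_st = (500·81.87 + 375·66.49 + 300·68.69 + 1300·67.87 + 300·77.18) / 2775 = 71.30117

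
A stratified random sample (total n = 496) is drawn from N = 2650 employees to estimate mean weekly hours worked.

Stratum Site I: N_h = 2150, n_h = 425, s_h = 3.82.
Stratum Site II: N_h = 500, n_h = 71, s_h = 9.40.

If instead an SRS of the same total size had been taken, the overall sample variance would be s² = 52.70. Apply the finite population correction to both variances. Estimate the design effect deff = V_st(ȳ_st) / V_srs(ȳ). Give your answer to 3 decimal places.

V̂(ȳ_st) = Σ W_h² (1 − n_h/N_h) s_h²/n_h, with W_h = N_h/N and N = 2650:
  stratum Site I: (2150/2650)²·(1 − 425/2150)·3.82²/425 = 0.0181332
  stratum Site II: (500/2650)²·(1 − 71/500)·9.40²/71 = 0.0380131
V_st = 0.0561462
V_srs = (1 − 496/2650)·52.70/496 = 0.0863632
deff = V_st / V_srs = 0.0561462/0.0863632 = 0.6501

deff ≈ 0.650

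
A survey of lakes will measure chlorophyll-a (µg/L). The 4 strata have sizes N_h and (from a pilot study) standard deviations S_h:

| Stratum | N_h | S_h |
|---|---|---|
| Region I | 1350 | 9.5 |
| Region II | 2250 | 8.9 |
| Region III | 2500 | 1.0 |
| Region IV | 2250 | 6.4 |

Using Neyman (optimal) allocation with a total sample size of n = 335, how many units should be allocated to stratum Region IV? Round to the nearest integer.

97

Neyman allocation: n_h = n · N_h S_h / Σ N_i S_i, with n = 335.
  stratum Region I: N_h·S_h = 1350·9.5 = 12825.00
  stratum Region II: N_h·S_h = 2250·8.9 = 20025.00
  stratum Region III: N_h·S_h = 2500·1.0 = 2500.00
  stratum Region IV: N_h·S_h = 2250·6.4 = 14400.00
Σ N_h S_h = 49750.00
n for stratum Region IV = 335·14400.00/49750.00 = 96.965 → 97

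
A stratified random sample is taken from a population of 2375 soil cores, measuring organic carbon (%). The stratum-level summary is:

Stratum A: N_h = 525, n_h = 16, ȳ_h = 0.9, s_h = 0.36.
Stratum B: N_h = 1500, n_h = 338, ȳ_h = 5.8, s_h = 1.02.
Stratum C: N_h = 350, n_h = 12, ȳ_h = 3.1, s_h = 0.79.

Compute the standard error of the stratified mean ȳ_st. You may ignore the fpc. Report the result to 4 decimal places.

V̂(ȳ_st) = Σ W_h² s_h²/n_h, with W_h = N_h/N and N = 2375:
  stratum A: (525/2375)²·0.36²/16 = 0.000395801
  stratum B: (1500/2375)²·1.02²/338 = 0.00122783
  stratum C: (350/2375)²·0.79²/12 = 0.00112949
V̂(ȳ_st) = 0.00275312
SE(ȳ_st) = √0.00275312 = 0.0524702

SE(ȳ_st) ≈ 0.0525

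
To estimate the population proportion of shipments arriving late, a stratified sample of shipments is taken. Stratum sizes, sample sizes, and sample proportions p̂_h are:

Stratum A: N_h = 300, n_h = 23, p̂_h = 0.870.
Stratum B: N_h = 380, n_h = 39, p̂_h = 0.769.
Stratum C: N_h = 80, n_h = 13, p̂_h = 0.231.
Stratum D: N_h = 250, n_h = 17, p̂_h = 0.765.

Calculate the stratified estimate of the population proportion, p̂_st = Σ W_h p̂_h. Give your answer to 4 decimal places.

N = 1010; stratum weights W_h = N_h/N.
p̂_st = Σ W_h p̂_h = (300·0.870 + 380·0.769 + 80·0.231 + 250·0.765)/1010 = 0.75540

p̂_st ≈ 0.7554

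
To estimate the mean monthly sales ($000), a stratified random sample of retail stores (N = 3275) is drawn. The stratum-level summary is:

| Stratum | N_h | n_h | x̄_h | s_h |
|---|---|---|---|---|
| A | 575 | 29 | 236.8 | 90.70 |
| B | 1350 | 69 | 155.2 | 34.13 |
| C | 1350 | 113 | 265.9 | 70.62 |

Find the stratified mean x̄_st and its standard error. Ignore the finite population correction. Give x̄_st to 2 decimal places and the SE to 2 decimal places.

x̄_st ≈ 215.16, SE ≈ 4.37

x̄_st = Σ W_h x̄_h = (575·236.8 + 1350·155.2 + 1350·265.9)/3275 = 215.15878
V̂(x̄_st) = Σ W_h² s_h²/n_h, with W_h = N_h/N and N = 3275:
  stratum A: (575/3275)²·90.70²/29 = 8.74439
  stratum B: (1350/3275)²·34.13²/69 = 2.86859
  stratum C: (1350/3275)²·70.62²/113 = 7.49932
V̂(x̄_st) = 19.1123
SE(x̄_st) = √19.1123 = 4.37176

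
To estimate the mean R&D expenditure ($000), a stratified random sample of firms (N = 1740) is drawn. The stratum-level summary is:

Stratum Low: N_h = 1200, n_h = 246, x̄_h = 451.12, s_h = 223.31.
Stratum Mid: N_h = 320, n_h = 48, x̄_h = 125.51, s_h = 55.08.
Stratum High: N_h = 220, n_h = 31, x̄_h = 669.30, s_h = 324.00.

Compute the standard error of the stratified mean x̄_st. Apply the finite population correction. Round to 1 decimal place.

SE(x̄_st) ≈ 11.2

V̂(x̄_st) = Σ W_h² (1 − n_h/N_h) s_h²/n_h, with W_h = N_h/N and N = 1740:
  stratum Low: (1200/1740)²·(1 − 246/1200)·223.31²/246 = 76.65
  stratum Mid: (320/1740)²·(1 − 48/320)·55.08²/48 = 1.81705
  stratum High: (220/1740)²·(1 − 31/220)·324.00²/31 = 46.5066
V̂(x̄_st) = 124.974
SE(x̄_st) = √124.974 = 11.1792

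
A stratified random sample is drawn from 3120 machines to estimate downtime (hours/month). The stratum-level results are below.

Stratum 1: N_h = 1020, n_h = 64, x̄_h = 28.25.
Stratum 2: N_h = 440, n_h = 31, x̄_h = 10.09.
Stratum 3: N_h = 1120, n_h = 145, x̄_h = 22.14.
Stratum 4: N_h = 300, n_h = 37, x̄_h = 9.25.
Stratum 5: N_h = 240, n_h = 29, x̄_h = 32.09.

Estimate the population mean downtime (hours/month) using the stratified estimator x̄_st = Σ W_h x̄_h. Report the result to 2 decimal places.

x̄_st ≈ 21.96

N = Σ N_h = 3120. Stratum weights W_h = N_h/N.
x̄_st = (1020·28.25 + 440·10.09 + 1120·22.14 + 300·9.25 + 240·32.09) / 3120 = 21.9641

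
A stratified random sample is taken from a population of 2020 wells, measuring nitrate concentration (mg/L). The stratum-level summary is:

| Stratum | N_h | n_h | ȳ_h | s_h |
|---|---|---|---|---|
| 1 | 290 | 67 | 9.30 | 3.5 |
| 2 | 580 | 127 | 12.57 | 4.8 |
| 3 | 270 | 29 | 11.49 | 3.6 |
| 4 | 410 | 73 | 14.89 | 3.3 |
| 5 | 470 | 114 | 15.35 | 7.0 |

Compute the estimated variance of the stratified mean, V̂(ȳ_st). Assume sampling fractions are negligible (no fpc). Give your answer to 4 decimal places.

V̂(ȳ_st) = Σ W_h² s_h²/n_h, with W_h = N_h/N and N = 2020:
  stratum 1: (290/2020)²·3.5²/67 = 0.00376838
  stratum 2: (580/2020)²·4.8²/127 = 0.0149566
  stratum 3: (270/2020)²·3.6²/29 = 0.00798421
  stratum 4: (410/2020)²·3.3²/73 = 0.00614568
  stratum 5: (470/2020)²·7.0²/114 = 0.0232693
V̂(ȳ_st) = 0.0561242

V̂(ȳ_st) ≈ 0.0561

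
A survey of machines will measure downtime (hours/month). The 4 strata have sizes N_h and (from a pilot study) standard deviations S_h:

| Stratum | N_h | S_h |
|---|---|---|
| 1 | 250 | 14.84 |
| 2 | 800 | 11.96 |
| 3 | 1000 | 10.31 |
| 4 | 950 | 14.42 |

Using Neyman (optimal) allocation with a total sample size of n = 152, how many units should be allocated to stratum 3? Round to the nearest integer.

Neyman allocation: n_h = n · N_h S_h / Σ N_i S_i, with n = 152.
  stratum 1: N_h·S_h = 250·14.84 = 3710.00
  stratum 2: N_h·S_h = 800·11.96 = 9568.00
  stratum 3: N_h·S_h = 1000·10.31 = 10310.00
  stratum 4: N_h·S_h = 950·14.42 = 13699.00
Σ N_h S_h = 37287.00
n for stratum 3 = 152·10310.00/37287.00 = 42.029 → 42

42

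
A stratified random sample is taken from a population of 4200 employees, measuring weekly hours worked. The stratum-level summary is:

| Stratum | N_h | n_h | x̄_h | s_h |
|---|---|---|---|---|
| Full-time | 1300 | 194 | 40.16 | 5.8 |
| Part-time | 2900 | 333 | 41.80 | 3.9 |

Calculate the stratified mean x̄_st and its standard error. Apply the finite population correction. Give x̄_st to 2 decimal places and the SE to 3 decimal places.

x̄_st = Σ W_h x̄_h = (1300·40.16 + 2900·41.80)/4200 = 41.29238
V̂(x̄_st) = Σ W_h² (1 − n_h/N_h) s_h²/n_h, with W_h = N_h/N and N = 4200:
  stratum Full-time: (1300/4200)²·(1 − 194/1300)·5.8²/194 = 0.0141336
  stratum Part-time: (2900/4200)²·(1 − 333/2900)·3.9²/333 = 0.0192757
V̂(x̄_st) = 0.0334093
SE(x̄_st) = √0.0334093 = 0.182782

x̄_st ≈ 41.29, SE ≈ 0.183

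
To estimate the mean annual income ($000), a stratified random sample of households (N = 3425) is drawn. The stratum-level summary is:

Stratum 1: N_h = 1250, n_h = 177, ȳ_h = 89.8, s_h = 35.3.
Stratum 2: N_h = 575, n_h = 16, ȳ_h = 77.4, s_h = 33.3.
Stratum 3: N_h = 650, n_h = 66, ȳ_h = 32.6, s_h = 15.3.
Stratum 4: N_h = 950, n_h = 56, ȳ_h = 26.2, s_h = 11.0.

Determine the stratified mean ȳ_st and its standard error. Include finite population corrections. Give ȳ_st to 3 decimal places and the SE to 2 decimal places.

ȳ_st ≈ 59.222, SE ≈ 1.72

ȳ_st = Σ W_h ȳ_h = (1250·89.8 + 575·77.4 + 650·32.6 + 950·26.2)/3425 = 59.22190
V̂(ȳ_st) = Σ W_h² (1 − n_h/N_h) s_h²/n_h, with W_h = N_h/N and N = 3425:
  stratum 1: (1250/3425)²·(1 − 177/1250)·35.3²/177 = 0.804942
  stratum 2: (575/3425)²·(1 − 16/575)·33.3²/16 = 1.89901
  stratum 3: (650/3425)²·(1 − 66/650)·15.3²/66 = 0.114774
  stratum 4: (950/3425)²·(1 − 56/950)·11.0²/56 = 0.156436
V̂(ȳ_st) = 2.97516
SE(ȳ_st) = √2.97516 = 1.72487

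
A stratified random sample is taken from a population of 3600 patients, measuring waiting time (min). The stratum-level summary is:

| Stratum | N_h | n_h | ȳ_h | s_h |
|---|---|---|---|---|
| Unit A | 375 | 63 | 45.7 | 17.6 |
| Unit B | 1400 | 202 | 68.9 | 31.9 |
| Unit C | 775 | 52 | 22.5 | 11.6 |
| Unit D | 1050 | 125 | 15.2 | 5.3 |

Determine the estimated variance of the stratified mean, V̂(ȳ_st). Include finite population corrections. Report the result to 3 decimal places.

V̂(ȳ_st) ≈ 0.825

V̂(ȳ_st) = Σ W_h² (1 − n_h/N_h) s_h²/n_h, with W_h = N_h/N and N = 3600:
  stratum Unit A: (375/3600)²·(1 − 63/375)·17.6²/63 = 0.044388
  stratum Unit B: (1400/3600)²·(1 − 202/1400)·31.9²/202 = 0.651943
  stratum Unit C: (775/3600)²·(1 − 52/775)·11.6²/52 = 0.111879
  stratum Unit D: (1050/3600)²·(1 − 125/1050)·5.3²/125 = 0.016841
V̂(ȳ_st) = 0.825051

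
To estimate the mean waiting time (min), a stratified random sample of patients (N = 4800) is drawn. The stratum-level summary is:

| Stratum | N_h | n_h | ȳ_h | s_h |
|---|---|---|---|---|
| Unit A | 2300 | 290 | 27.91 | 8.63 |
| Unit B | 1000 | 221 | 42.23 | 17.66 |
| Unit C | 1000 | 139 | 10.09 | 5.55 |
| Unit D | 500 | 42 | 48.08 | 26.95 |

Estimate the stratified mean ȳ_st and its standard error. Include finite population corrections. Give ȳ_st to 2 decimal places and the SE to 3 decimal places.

ȳ_st ≈ 29.28, SE ≈ 0.529

ȳ_st = Σ W_h ȳ_h = (2300·27.91 + 1000·42.23 + 1000·10.09 + 500·48.08)/4800 = 29.28187
V̂(ȳ_st) = Σ W_h² (1 − n_h/N_h) s_h²/n_h, with W_h = N_h/N and N = 4800:
  stratum Unit A: (2300/4800)²·(1 − 290/2300)·8.63²/290 = 0.0515306
  stratum Unit B: (1000/4800)²·(1 − 221/1000)·17.66²/221 = 0.0477138
  stratum Unit C: (1000/4800)²·(1 − 139/1000)·5.55²/139 = 0.00828117
  stratum Unit D: (500/4800)²·(1 − 42/500)·26.95²/42 = 0.171878
V̂(ȳ_st) = 0.279404
SE(ȳ_st) = √0.279404 = 0.528587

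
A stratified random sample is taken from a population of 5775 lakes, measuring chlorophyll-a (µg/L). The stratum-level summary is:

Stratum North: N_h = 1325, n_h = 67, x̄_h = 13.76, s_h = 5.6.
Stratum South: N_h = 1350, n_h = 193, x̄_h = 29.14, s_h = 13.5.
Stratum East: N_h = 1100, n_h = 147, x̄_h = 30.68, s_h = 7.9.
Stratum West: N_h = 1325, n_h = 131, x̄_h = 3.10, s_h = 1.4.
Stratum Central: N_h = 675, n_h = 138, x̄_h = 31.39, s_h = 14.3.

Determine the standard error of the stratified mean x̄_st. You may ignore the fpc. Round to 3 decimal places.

SE(x̄_st) ≈ 0.336

V̂(x̄_st) = Σ W_h² s_h²/n_h, with W_h = N_h/N and N = 5775:
  stratum North: (1325/5775)²·5.6²/67 = 0.0246393
  stratum South: (1350/5775)²·13.5²/193 = 0.0516029
  stratum East: (1100/5775)²·7.9²/147 = 0.0154035
  stratum West: (1325/5775)²·1.4²/131 = 0.000787612
  stratum Central: (675/5775)²·14.3²/138 = 0.020244
V̂(x̄_st) = 0.112677
SE(x̄_st) = √0.112677 = 0.335674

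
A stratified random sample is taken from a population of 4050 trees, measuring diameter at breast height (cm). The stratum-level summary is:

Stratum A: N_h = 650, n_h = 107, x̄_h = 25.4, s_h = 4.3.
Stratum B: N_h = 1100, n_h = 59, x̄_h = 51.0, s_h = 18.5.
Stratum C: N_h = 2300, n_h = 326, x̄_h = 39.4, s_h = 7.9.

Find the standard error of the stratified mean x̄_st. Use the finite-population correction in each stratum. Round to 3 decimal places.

V̂(x̄_st) = Σ W_h² (1 − n_h/N_h) s_h²/n_h, with W_h = N_h/N and N = 4050:
  stratum A: (650/4050)²·(1 − 107/650)·4.3²/107 = 0.0037184
  stratum B: (1100/4050)²·(1 − 59/1100)·18.5²/59 = 0.404972
  stratum C: (2300/4050)²·(1 − 326/2300)·7.9²/326 = 0.0529909
V̂(x̄_st) = 0.461681
SE(x̄_st) = √0.461681 = 0.679471

SE(x̄_st) ≈ 0.679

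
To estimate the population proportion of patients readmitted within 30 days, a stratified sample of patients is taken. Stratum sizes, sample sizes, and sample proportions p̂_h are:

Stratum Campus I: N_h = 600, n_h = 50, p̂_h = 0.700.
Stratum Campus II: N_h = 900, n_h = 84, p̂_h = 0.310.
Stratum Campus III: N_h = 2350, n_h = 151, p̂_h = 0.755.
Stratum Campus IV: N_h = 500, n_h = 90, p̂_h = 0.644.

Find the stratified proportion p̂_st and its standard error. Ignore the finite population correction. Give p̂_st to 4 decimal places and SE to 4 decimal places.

N = 4350; stratum weights W_h = N_h/N.
p̂_st = Σ W_h p̂_h = (600·0.700 + 900·0.310 + 2350·0.755 + 500·0.644)/4350 = 0.64259
V̂(p̂_st) = Σ W_h² p̂_h(1−p̂_h)/(n_h−1):
  stratum Campus I: (600/4350)²·0.700·0.300/49 = 8.15356e-05
  stratum Campus II: (900/4350)²·0.310·0.690/83 = 0.000110316
  stratum Campus III: (2350/4350)²·0.755·0.245/150 = 0.000359898
  stratum Campus IV: (500/4350)²·0.644·0.356/89 = 3.40336e-05
V̂(p̂_st) = 0.000585783; SE = √V̂ = 0.024203

p̂_st ≈ 0.6426, SE ≈ 0.0242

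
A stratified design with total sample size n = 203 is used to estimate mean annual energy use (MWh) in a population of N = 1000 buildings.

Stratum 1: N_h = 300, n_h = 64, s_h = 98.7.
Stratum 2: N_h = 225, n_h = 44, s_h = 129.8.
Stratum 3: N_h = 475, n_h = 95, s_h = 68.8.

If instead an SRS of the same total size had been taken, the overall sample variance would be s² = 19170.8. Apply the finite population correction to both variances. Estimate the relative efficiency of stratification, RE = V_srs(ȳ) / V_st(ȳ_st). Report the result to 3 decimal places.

V̂(ȳ_st) = Σ W_h² (1 − n_h/N_h) s_h²/n_h, with W_h = N_h/N and N = 1000:
  stratum 1: (300/1000)²·(1 − 64/300)·98.7²/64 = 10.7767
  stratum 2: (225/1000)²·(1 − 44/225)·129.8²/44 = 15.594
  stratum 3: (475/1000)²·(1 − 95/475)·68.8²/95 = 8.99354
V_st = 35.3643
V_srs = (1 − 203/1000)·19170.8/203 = 75.2666
Relative efficiency = V_srs / V_st = 75.2666/35.3643 = 2.1283

RE ≈ 2.128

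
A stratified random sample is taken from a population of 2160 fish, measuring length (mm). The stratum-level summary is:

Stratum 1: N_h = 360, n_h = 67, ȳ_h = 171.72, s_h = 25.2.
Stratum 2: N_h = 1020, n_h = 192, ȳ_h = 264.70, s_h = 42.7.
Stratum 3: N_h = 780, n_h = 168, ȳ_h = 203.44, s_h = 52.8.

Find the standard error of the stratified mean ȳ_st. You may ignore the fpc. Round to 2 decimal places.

V̂(ȳ_st) = Σ W_h² s_h²/n_h, with W_h = N_h/N and N = 2160:
  stratum 1: (360/2160)²·25.2²/67 = 0.263284
  stratum 2: (1020/2160)²·42.7²/192 = 2.11762
  stratum 3: (780/2160)²·52.8²/168 = 2.16392
V̂(ȳ_st) = 4.54482
SE(ȳ_st) = √4.54482 = 2.13186

SE(ȳ_st) ≈ 2.13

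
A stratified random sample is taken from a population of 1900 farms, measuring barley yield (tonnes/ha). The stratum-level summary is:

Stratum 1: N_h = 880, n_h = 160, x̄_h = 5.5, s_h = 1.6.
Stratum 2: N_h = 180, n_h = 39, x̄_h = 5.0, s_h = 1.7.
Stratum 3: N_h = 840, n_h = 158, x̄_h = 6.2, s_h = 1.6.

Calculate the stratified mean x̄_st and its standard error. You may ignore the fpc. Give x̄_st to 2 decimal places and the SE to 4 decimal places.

x̄_st = Σ W_h x̄_h = (880·5.5 + 180·5.0 + 840·6.2)/1900 = 5.76211
V̂(x̄_st) = Σ W_h² s_h²/n_h, with W_h = N_h/N and N = 1900:
  stratum 1: (880/1900)²·1.6²/160 = 0.00343224
  stratum 2: (180/1900)²·1.7²/39 = 0.000665076
  stratum 3: (840/1900)²·1.6²/158 = 0.0031669
V̂(x̄_st) = 0.00726422
SE(x̄_st) = √0.00726422 = 0.0852304

x̄_st ≈ 5.76, SE ≈ 0.0852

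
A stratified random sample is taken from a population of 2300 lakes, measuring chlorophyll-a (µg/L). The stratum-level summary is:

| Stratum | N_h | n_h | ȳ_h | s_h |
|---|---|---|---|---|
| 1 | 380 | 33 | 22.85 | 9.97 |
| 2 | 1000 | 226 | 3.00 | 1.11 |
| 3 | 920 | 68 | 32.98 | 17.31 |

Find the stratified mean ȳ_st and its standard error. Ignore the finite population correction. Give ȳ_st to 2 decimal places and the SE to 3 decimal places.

ȳ_st = Σ W_h ȳ_h = (380·22.85 + 1000·3.00 + 920·32.98)/2300 = 18.27157
V̂(ȳ_st) = Σ W_h² s_h²/n_h, with W_h = N_h/N and N = 2300:
  stratum 1: (380/2300)²·9.97²/33 = 0.082222
  stratum 2: (1000/2300)²·1.11²/226 = 0.00103058
  stratum 3: (920/2300)²·17.31²/68 = 0.705026
V̂(ȳ_st) = 0.788279
SE(ȳ_st) = √0.788279 = 0.887851

ȳ_st ≈ 18.27, SE ≈ 0.888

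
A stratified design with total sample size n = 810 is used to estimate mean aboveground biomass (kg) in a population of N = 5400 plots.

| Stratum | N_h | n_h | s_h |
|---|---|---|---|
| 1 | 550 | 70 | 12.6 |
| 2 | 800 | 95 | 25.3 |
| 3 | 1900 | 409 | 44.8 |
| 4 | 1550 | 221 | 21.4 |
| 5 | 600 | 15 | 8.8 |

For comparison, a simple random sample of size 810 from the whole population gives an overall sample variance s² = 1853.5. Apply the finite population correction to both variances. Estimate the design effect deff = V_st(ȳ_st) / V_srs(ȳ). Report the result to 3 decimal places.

deff ≈ 0.430

V̂(ȳ_st) = Σ W_h² (1 − n_h/N_h) s_h²/n_h, with W_h = N_h/N and N = 5400:
  stratum 1: (550/5400)²·(1 − 70/550)·12.6²/70 = 0.0205333
  stratum 2: (800/5400)²·(1 − 95/800)·25.3²/95 = 0.130319
  stratum 3: (1900/5400)²·(1 − 409/1900)·44.8²/409 = 0.476734
  stratum 4: (1550/5400)²·(1 − 221/1550)·21.4²/221 = 0.146388
  stratum 5: (600/5400)²·(1 − 15/600)·8.8²/15 = 0.0621432
V_st = 0.836118
V_srs = (1 − 810/5400)·1853.5/810 = 1.94503
deff = V_st / V_srs = 0.836118/1.94503 = 0.4299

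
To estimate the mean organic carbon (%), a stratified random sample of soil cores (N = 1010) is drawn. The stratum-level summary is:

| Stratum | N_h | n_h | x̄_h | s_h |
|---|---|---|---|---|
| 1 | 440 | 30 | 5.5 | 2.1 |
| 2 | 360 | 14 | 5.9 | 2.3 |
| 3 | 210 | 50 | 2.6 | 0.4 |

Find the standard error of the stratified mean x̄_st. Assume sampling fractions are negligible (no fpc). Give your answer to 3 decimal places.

V̂(x̄_st) = Σ W_h² s_h²/n_h, with W_h = N_h/N and N = 1010:
  stratum 1: (440/1010)²·2.1²/30 = 0.0278984
  stratum 2: (360/1010)²·2.3²/14 = 0.0480054
  stratum 3: (210/1010)²·0.4²/50 = 0.000138339
V̂(x̄_st) = 0.0760422
SE(x̄_st) = √0.0760422 = 0.275757

SE(x̄_st) ≈ 0.276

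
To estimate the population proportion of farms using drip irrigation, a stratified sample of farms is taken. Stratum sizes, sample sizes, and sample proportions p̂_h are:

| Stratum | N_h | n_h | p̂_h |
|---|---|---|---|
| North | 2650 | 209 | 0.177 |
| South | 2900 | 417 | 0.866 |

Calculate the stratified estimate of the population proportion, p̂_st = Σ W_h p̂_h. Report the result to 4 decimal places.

p̂_st ≈ 0.5370

N = 5550; stratum weights W_h = N_h/N.
p̂_st = Σ W_h p̂_h = (2650·0.177 + 2900·0.866)/5550 = 0.53702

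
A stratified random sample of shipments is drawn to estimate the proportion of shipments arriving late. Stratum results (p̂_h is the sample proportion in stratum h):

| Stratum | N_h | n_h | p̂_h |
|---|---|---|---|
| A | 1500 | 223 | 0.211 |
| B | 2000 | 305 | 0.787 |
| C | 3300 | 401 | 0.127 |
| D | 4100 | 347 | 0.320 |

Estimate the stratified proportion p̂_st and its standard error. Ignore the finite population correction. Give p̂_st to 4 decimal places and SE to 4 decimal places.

N = 10900; stratum weights W_h = N_h/N.
p̂_st = Σ W_h p̂_h = (1500·0.211 + 2000·0.787 + 3300·0.127 + 4100·0.320)/10900 = 0.33226
V̂(p̂_st) = Σ W_h² p̂_h(1−p̂_h)/(n_h−1):
  stratum A: (1500/10900)²·0.211·0.789/222 = 1.42016e-05
  stratum B: (2000/10900)²·0.787·0.213/304 = 1.85647e-05
  stratum C: (3300/10900)²·0.127·0.873/400 = 2.54058e-05
  stratum D: (4100/10900)²·0.320·0.680/346 = 8.8981e-05
V̂(p̂_st) = 0.000147153; SE = √V̂ = 0.0121307

p̂_st ≈ 0.3323, SE ≈ 0.0121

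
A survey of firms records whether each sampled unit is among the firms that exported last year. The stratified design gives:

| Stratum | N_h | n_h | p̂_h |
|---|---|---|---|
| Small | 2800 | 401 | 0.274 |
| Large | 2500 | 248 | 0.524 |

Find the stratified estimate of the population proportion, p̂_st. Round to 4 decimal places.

p̂_st ≈ 0.3919

N = 5300; stratum weights W_h = N_h/N.
p̂_st = Σ W_h p̂_h = (2800·0.274 + 2500·0.524)/5300 = 0.39192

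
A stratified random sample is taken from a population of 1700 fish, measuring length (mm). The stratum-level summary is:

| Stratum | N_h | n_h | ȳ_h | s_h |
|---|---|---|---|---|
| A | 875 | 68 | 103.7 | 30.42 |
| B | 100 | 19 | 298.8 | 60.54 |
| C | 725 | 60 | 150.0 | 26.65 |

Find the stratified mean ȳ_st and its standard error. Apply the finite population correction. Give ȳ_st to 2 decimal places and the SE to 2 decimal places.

ȳ_st = Σ W_h ȳ_h = (875·103.7 + 100·298.8 + 725·150.0)/1700 = 134.92206
V̂(ȳ_st) = Σ W_h² (1 − n_h/N_h) s_h²/n_h, with W_h = N_h/N and N = 1700:
  stratum A: (875/1700)²·(1 − 68/875)·30.42²/68 = 3.32501
  stratum B: (100/1700)²·(1 − 19/100)·60.54²/19 = 0.540653
  stratum C: (725/1700)²·(1 − 60/725)·26.65²/60 = 1.97472
V̂(ȳ_st) = 5.84038
SE(ȳ_st) = √5.84038 = 2.41669

ȳ_st ≈ 134.92, SE ≈ 2.42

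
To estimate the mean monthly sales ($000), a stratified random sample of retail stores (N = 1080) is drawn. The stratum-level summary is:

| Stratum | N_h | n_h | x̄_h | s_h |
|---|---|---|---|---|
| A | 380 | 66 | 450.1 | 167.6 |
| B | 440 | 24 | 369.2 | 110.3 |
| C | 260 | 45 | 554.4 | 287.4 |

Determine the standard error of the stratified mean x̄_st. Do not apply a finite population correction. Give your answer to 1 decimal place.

SE(x̄_st) ≈ 15.6

V̂(x̄_st) = Σ W_h² s_h²/n_h, with W_h = N_h/N and N = 1080:
  stratum A: (380/1080)²·167.6²/66 = 52.6895
  stratum B: (440/1080)²·110.3²/24 = 84.1391
  stratum C: (260/1080)²·287.4²/45 = 106.38
V̂(x̄_st) = 243.209
SE(x̄_st) = √243.209 = 15.5951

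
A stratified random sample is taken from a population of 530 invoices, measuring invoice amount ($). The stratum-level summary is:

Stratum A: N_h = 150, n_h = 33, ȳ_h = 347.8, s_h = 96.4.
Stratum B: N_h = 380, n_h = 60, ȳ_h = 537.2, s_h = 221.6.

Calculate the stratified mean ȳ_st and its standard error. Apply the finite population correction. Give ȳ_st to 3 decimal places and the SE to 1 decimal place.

ȳ_st ≈ 483.596, SE ≈ 19.3

ȳ_st = Σ W_h ȳ_h = (150·347.8 + 380·537.2)/530 = 483.59623
V̂(ȳ_st) = Σ W_h² (1 − n_h/N_h) s_h²/n_h, with W_h = N_h/N and N = 530:
  stratum A: (150/530)²·(1 − 33/150)·96.4²/33 = 17.594
  stratum B: (380/530)²·(1 − 60/380)·221.6²/60 = 354.299
V̂(ȳ_st) = 371.893
SE(ȳ_st) = √371.893 = 19.2845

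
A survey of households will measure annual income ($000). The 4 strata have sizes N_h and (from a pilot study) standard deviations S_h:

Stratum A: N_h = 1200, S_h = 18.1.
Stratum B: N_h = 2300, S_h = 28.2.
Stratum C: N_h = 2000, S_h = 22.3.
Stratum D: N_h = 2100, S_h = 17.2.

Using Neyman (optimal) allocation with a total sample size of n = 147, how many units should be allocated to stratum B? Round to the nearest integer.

Neyman allocation: n_h = n · N_h S_h / Σ N_i S_i, with n = 147.
  stratum A: N_h·S_h = 1200·18.1 = 21720.00
  stratum B: N_h·S_h = 2300·28.2 = 64860.00
  stratum C: N_h·S_h = 2000·22.3 = 44600.00
  stratum D: N_h·S_h = 2100·17.2 = 36120.00
Σ N_h S_h = 167300.00
n for stratum B = 147·64860.00/167300.00 = 56.990 → 57

57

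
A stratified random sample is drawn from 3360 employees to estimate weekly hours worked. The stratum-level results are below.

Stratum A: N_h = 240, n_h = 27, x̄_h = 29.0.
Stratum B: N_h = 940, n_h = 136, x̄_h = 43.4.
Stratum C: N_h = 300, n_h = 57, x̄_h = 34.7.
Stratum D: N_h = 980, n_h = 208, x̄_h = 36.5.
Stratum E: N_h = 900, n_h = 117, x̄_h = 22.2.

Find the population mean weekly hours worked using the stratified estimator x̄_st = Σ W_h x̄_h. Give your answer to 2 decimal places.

x̄_st ≈ 33.90

N = Σ N_h = 3360. Stratum weights W_h = N_h/N.
x̄_st = (240·29.0 + 940·43.4 + 300·34.7 + 980·36.5 + 900·22.2) / 3360 = 33.9036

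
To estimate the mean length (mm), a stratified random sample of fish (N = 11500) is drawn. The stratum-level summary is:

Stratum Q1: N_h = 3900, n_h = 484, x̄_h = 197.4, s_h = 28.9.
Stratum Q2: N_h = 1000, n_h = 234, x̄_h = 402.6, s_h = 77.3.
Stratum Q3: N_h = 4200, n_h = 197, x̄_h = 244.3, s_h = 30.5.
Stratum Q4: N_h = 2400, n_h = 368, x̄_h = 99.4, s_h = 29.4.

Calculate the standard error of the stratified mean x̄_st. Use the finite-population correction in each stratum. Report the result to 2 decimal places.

SE(x̄_st) ≈ 1.00

V̂(x̄_st) = Σ W_h² (1 − n_h/N_h) s_h²/n_h, with W_h = N_h/N and N = 11500:
  stratum Q1: (3900/11500)²·(1 − 484/3900)·28.9²/484 = 0.173835
  stratum Q2: (1000/11500)²·(1 − 234/1000)·77.3²/234 = 0.147903
  stratum Q3: (4200/11500)²·(1 − 197/4200)·30.5²/197 = 0.600306
  stratum Q4: (2400/11500)²·(1 − 368/2400)·29.4²/368 = 0.0866136
V̂(x̄_st) = 1.00866
SE(x̄_st) = √1.00866 = 1.00432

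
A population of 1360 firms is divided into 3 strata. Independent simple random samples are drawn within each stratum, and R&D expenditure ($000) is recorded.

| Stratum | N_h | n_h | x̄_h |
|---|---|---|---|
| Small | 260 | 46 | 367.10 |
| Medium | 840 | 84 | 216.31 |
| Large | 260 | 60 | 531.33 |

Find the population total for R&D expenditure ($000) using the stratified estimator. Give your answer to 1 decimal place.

τ̂_st ≈ 415292.2

τ̂_st = Σ N_h x̄_h = 260·367.10 + 840·216.31 + 260·531.33 = 415292.2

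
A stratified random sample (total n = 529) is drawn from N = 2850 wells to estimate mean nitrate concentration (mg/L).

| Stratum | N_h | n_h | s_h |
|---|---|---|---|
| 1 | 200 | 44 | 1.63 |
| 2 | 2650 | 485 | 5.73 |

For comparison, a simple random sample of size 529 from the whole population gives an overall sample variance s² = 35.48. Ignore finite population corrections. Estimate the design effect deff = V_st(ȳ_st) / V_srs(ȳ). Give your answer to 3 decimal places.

deff ≈ 0.877

V̂(ȳ_st) = Σ W_h² s_h²/n_h, with W_h = N_h/N and N = 2850:
  stratum 1: (200/2850)²·1.63²/44 = 0.000297367
  stratum 2: (2650/2850)²·5.73²/485 = 0.0585288
V_st = 0.0588262
V_srs = s²/n = 35.48/529 = 0.0670699
deff = V_st / V_srs = 0.0588262/0.0670699 = 0.8771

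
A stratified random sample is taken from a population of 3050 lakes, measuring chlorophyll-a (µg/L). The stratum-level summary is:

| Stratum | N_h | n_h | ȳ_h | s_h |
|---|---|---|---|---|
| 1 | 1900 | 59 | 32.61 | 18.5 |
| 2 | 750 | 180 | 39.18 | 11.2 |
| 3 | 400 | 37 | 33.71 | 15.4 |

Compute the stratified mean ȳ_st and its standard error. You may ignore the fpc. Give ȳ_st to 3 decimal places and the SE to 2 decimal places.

ȳ_st = Σ W_h ȳ_h = (1900·32.61 + 750·39.18 + 400·33.71)/3050 = 34.36984
V̂(ȳ_st) = Σ W_h² s_h²/n_h, with W_h = N_h/N and N = 3050:
  stratum 1: (1900/3050)²·18.5²/59 = 2.25112
  stratum 2: (750/3050)²·11.2²/180 = 0.0421392
  stratum 3: (400/3050)²·15.4²/37 = 0.110245
V̂(ȳ_st) = 2.40351
SE(ȳ_st) = √2.40351 = 1.55032

ȳ_st ≈ 34.370, SE ≈ 1.55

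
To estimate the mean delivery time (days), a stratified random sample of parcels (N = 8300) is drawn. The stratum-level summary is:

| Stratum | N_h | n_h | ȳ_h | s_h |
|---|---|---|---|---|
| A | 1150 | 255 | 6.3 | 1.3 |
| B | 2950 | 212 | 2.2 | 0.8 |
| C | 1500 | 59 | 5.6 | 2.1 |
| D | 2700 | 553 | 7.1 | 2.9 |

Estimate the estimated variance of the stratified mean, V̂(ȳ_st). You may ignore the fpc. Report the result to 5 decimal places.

V̂(ȳ_st) ≈ 0.00456

V̂(ȳ_st) = Σ W_h² s_h²/n_h, with W_h = N_h/N and N = 8300:
  stratum A: (1150/8300)²·1.3²/255 = 0.000127229
  stratum B: (2950/8300)²·0.8²/212 = 0.000381357
  stratum C: (1500/8300)²·2.1²/59 = 0.00244125
  stratum D: (2700/8300)²·2.9²/553 = 0.00160932
V̂(ȳ_st) = 0.00455916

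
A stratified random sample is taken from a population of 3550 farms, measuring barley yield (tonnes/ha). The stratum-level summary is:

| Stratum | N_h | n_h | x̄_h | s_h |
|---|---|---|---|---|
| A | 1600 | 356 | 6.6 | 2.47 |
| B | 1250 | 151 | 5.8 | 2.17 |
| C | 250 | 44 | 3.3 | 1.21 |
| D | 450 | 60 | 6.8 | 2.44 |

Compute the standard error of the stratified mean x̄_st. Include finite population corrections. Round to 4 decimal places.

V̂(x̄_st) = Σ W_h² (1 − n_h/N_h) s_h²/n_h, with W_h = N_h/N and N = 3550:
  stratum A: (1600/3550)²·(1 − 356/1600)·2.47²/356 = 0.00270662
  stratum B: (1250/3550)²·(1 − 151/1250)·2.17²/151 = 0.00339933
  stratum C: (250/3550)²·(1 − 44/250)·1.21²/44 = 0.000135978
  stratum D: (450/3550)²·(1 − 60/450)·2.44²/60 = 0.00138181
V̂(x̄_st) = 0.00762374
SE(x̄_st) = √0.00762374 = 0.087314

SE(x̄_st) ≈ 0.0873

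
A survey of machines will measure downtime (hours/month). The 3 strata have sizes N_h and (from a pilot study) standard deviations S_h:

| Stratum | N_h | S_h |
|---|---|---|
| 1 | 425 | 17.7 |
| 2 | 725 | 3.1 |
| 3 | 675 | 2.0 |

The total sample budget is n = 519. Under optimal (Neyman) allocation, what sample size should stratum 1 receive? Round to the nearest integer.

351

Neyman allocation: n_h = n · N_h S_h / Σ N_i S_i, with n = 519.
  stratum 1: N_h·S_h = 425·17.7 = 7522.50
  stratum 2: N_h·S_h = 725·3.1 = 2247.50
  stratum 3: N_h·S_h = 675·2.0 = 1350.00
Σ N_h S_h = 11120.00
n for stratum 1 = 519·7522.50/11120.00 = 351.095 → 351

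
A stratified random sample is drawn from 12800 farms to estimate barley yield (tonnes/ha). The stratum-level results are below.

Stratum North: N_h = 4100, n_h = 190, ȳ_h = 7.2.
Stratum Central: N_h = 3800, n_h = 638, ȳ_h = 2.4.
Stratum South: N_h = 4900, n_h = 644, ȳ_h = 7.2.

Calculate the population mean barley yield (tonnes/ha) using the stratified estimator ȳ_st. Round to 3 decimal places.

N = Σ N_h = 12800. Stratum weights W_h = N_h/N.
ȳ_st = (4100·7.2 + 3800·2.4 + 4900·7.2) / 12800 = 5.77500

ȳ_st ≈ 5.775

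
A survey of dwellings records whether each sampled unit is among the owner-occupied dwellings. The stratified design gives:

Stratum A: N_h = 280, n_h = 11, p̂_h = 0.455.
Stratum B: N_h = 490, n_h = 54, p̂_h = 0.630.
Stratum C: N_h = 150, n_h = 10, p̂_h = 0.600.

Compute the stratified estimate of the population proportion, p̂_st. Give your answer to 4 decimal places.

p̂_st ≈ 0.5718

N = 920; stratum weights W_h = N_h/N.
p̂_st = Σ W_h p̂_h = (280·0.455 + 490·0.630 + 150·0.600)/920 = 0.57185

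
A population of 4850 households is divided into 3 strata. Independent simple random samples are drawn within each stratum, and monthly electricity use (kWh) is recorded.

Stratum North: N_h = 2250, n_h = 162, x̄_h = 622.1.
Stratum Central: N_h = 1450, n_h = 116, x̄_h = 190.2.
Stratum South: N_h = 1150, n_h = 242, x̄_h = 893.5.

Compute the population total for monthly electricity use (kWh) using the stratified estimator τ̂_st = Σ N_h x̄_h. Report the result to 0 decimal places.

τ̂_st = Σ N_h x̄_h = 2250·622.1 + 1450·190.2 + 1150·893.5 = 2703040

τ̂_st ≈ 2703040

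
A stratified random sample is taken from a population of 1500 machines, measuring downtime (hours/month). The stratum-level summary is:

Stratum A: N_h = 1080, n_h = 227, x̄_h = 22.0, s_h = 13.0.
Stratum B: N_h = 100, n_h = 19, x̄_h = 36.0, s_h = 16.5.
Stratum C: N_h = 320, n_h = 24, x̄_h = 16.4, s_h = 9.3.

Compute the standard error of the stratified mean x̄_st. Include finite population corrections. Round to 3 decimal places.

SE(x̄_st) ≈ 0.713

V̂(x̄_st) = Σ W_h² (1 − n_h/N_h) s_h²/n_h, with W_h = N_h/N and N = 1500:
  stratum A: (1080/1500)²·(1 − 227/1080)·13.0²/227 = 0.304825
  stratum B: (100/1500)²·(1 − 19/100)·16.5²/19 = 0.0515842
  stratum C: (320/1500)²·(1 − 24/320)·9.3²/24 = 0.15171
V̂(x̄_st) = 0.508119
SE(x̄_st) = √0.508119 = 0.712825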